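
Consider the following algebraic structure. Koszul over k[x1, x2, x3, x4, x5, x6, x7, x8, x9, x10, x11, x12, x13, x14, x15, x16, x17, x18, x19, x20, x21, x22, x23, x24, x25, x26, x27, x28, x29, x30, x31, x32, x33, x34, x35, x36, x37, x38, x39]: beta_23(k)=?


C(n,i)=C(39,23)=37711260990


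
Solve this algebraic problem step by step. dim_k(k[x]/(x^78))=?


Basis: 1,x,...,x^77
dim=78


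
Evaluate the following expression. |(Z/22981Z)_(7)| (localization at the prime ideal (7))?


7-primary part: 22981=7^3*67
Size=7^3=343


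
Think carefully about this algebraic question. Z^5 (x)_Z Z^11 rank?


rank(M(x)N) = rank(M)*rank(N)
5*11 = 55


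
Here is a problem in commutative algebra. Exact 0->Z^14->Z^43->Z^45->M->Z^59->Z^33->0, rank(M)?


Alt sum=0:
(-1)^0*14 + (-1)^1*43 + (-1)^2*45 + (-1)^3*? + (-1)^4*59 + (-1)^5*33=0
rank(M)=42


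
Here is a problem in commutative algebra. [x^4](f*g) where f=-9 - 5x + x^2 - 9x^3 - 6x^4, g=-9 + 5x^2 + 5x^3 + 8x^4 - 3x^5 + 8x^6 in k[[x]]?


[x^4] = sum a_i*b_j, i+j=4
  -9*8=-72
  -5*5=-25
  1*5=5
  -6*-9=54
Sum=-38


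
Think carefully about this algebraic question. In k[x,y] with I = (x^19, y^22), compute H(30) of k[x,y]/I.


k[x,y], I = (x^19, y^22), d = 30
Need i < 19 and d-i < 22.
Range: 9 <= i <= 18.
H(30) = 10


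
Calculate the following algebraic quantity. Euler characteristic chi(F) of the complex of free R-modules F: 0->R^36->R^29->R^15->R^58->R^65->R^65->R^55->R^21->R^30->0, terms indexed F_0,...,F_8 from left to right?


chi = sum (-1)^i * rank:
(-1)^0*36=36
(-1)^1*29=-29
(-1)^2*15=15
(-1)^3*58=-58
(-1)^4*65=65
(-1)^5*65=-65
(-1)^6*55=55
(-1)^7*21=-21
(-1)^8*30=30
chi=28


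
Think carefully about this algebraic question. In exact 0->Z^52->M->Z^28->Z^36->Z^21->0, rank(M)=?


Alt sum=0:
(-1)^0*52 + (-1)^1*? + (-1)^2*28 + (-1)^3*36 + (-1)^4*21=0
rank(M)=65


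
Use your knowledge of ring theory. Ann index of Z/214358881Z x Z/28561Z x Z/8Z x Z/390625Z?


Exponent = lcm of the cyclic orders; pairwise coprime => product.
11^8*13^4*2^3*5^8=214358881*28561*8*390625=19132200000753125000


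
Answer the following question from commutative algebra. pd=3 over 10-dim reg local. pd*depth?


pd+depth=10
depth=10-3=7
pd*depth=3*7=21


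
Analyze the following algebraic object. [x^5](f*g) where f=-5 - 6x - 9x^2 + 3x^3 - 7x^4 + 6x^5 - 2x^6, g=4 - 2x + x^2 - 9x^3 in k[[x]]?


[x^5] = sum a_i*b_j, i+j=5
  -9*-9=81
  3*1=3
  -7*-2=14
  6*4=24
Sum=122


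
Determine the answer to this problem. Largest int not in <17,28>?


gcd(17,28)=1 => F=ab-a-b=17*28-17-28=476-45=431


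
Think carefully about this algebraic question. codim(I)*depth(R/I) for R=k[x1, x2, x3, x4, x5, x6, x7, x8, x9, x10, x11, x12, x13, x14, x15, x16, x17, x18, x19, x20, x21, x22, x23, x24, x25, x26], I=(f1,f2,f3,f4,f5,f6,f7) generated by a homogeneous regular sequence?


codim=7, depth=dim(R/I)=26-7=19
Product=7*19=133


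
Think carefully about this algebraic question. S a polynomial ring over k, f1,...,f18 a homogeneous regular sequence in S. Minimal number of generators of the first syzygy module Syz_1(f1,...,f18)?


Regular sequence => Koszul complex is the minimal free resolution.
Syz_1 minimally generated by Koszul relations f_i*e_j - f_j*e_i (i<j): mu(Syz_1) = beta_2 = C(m,2) = m(m-1)/2
m=18
18*17/2 = 153


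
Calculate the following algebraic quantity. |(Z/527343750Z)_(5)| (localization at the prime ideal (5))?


5-primary part: 527343750=5^10*54
Size=5^10=9765625


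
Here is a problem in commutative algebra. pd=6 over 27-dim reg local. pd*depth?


pd+depth=27
depth=27-6=21
pd*depth=6*21=126


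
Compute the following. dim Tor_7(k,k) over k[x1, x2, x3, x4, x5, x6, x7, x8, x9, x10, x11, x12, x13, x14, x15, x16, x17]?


Koszul: C(n,i)=C(17,7)=19448


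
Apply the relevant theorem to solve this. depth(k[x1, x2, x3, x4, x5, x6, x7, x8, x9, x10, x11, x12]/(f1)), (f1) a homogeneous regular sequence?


depth(R)=12
depth(R/I)=12-1=11


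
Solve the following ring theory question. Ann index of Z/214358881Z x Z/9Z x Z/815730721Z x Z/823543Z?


Exponent = lcm of the cyclic orders; pairwise coprime => product.
11^8*3^2*13^8*7^7=214358881*9*815730721*823543=1296036072090072036010287


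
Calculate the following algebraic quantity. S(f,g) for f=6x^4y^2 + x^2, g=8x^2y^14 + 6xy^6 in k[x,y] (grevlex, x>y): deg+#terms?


LT(f)=6x^4y^2, LT(g)=8x^2y^14
lcm(LM)=x^4y^14
S(f,g) (scaled by 48 to clear denominators) = 8y^12*f - 6x^2*g = 8x^2y^12 - 36x^3y^6
2 terms, deg 14.
14+2=16


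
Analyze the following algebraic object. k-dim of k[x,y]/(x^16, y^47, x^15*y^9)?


k[x,y]/I, I = (x^16, y^47, x^15*y^9)
Rect: 16x47=752. Corner: (16-15)x(47-9)=38.
dim = 752-38 = 714


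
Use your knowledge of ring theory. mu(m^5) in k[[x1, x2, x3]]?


C(n+d-1,d)=C(7,5)=21


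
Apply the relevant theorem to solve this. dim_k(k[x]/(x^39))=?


Basis: 1,x,...,x^38
dim=39


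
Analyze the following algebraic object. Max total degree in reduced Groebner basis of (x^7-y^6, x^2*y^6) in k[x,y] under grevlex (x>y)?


LT(f1)=x^7, LT(f2)=x^2y^6, lcm=x^7y^6
S(f1,f2) = y^6*f1 - x^5*f2 = -y^12
Reduced GB = {f1, f2, y^12}; degrees 7, 8, 12
Max = 12


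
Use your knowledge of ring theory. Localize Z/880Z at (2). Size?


2-primary part: 880=2^4*55
Size=2^4=16


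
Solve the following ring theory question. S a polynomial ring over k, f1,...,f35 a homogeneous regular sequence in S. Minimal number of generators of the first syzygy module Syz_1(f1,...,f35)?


Regular sequence => Koszul complex is the minimal free resolution.
Syz_1 minimally generated by Koszul relations f_i*e_j - f_j*e_i (i<j): mu(Syz_1) = beta_2 = C(m,2) = m(m-1)/2
m=35
35*34/2 = 595


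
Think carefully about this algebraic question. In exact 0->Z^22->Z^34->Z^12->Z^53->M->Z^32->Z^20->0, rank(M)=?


Alt sum=0:
(-1)^0*22 + (-1)^1*34 + (-1)^2*12 + (-1)^3*53 + (-1)^4*? + (-1)^5*32 + (-1)^6*20=0
rank(M)=65


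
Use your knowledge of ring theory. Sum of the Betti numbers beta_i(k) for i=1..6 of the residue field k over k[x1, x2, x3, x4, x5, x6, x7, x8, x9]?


Koszul resolution: beta_i(k)=C(n,i), n=9
C(9,1)=9, C(9,2)=36, C(9,3)=84, C(9,4)=126, C(9,5)=126, C(9,6)=84
Sum=465


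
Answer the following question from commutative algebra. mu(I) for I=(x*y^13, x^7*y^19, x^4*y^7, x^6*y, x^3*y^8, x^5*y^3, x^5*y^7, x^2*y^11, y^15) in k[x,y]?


Remove redundant (divisible by others).
x^7*y^19 redundant.
x^5*y^7 redundant.
Min: x^6*y, x^5*y^3, x^4*y^7, x^3*y^8, x^2*y^11, x*y^13, y^15
Count=7


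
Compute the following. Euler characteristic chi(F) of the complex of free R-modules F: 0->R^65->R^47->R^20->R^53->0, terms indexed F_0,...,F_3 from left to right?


chi = sum (-1)^i * rank:
(-1)^0*65=65
(-1)^1*47=-47
(-1)^2*20=20
(-1)^3*53=-53
chi=-15


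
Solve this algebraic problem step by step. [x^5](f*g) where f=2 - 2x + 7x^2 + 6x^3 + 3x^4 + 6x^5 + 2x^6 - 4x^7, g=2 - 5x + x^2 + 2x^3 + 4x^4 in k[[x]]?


[x^5] = sum a_i*b_j, i+j=5
  -2*4=-8
  7*2=14
  6*1=6
  3*-5=-15
  6*2=12
Sum=9


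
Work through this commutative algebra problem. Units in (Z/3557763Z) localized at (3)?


Local ring = Z/243Z.
phi(243) = 3^4*(3-1) = 162


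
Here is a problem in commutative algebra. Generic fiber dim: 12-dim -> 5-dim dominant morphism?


dim(fiber)=dim(X)-dim(Y)=12-5=7


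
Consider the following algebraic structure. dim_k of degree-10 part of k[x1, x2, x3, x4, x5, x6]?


C(d+n-1,n-1)=C(15,5)=3003


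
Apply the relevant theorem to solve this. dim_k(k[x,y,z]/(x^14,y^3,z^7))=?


Basis: x^iy^jz^k, i<14,j<3,k<7
14*3*7=294


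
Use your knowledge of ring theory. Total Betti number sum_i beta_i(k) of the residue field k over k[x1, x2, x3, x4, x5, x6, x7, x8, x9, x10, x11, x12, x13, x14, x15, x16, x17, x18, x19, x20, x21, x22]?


Koszul resolution: beta_i(k)=C(n,i), n=22
sum_i C(22,i) = 2^22 = 4194304


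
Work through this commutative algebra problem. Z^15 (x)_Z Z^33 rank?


rank(M(x)N) = rank(M)*rank(N)
15*33 = 495


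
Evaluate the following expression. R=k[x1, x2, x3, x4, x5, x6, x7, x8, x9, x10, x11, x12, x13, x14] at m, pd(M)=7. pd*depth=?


pd+depth=14
depth=14-7=7
pd*depth=7*7=49


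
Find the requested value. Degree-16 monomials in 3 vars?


C(d+n-1,n-1)=C(18,2)=153


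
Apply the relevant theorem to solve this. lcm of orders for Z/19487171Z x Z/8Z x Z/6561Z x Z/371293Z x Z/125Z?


Exponent = lcm of the cyclic orders; pairwise coprime => product.
11^7*2^3*3^8*13^5*5^3=19487171*8*6561*371293*125=47471788644777783000


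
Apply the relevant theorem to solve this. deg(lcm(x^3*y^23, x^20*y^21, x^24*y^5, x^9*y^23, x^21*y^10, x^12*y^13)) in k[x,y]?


lcm = componentwise max:
x: max(3,20,24,9,21,12)=24
y: max(23,21,5,23,10,13)=23
Total=24+23=47


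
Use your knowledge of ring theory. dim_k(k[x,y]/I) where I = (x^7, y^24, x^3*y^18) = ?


k[x,y]/I, I = (x^7, y^24, x^3*y^18)
Rect: 7x24=168. Corner: (7-3)x(24-18)=24.
dim = 168-24 = 144


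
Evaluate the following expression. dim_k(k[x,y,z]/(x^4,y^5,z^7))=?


Basis: x^iy^jz^k, i<4,j<5,k<7
4*5*7=140


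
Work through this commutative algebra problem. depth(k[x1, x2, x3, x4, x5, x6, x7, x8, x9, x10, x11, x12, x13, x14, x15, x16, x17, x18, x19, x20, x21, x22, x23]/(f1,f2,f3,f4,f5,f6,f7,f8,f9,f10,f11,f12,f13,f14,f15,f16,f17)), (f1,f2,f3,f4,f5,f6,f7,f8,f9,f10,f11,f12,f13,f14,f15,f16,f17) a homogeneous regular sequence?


depth(R)=23
depth(R/I)=23-17=6


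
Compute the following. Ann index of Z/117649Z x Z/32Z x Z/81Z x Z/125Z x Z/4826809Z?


Exponent = lcm of the cyclic orders; pairwise coprime => product.
7^6*2^5*3^4*5^3*13^6=117649*32*81*125*4826809=183989637661284000


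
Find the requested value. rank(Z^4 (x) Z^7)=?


rank(M(x)N) = rank(M)*rank(N)
4*7 = 28


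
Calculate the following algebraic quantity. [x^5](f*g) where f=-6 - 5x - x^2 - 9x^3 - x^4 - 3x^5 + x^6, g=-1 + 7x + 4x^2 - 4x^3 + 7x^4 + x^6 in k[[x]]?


[x^5] = sum a_i*b_j, i+j=5
  -5*7=-35
  -1*-4=4
  -9*4=-36
  -1*7=-7
  -3*-1=3
Sum=-71


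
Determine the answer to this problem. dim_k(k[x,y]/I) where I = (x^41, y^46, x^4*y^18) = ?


k[x,y]/I, I = (x^41, y^46, x^4*y^18)
Rect: 41x46=1886. Corner: (41-4)x(46-18)=1036.
dim = 1886-1036 = 850


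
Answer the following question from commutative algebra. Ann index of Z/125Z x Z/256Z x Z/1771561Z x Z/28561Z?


Exponent = lcm of the cyclic orders; pairwise coprime => product.
5^3*2^8*11^6*13^4=125*256*1771561*28561=1619121719072000


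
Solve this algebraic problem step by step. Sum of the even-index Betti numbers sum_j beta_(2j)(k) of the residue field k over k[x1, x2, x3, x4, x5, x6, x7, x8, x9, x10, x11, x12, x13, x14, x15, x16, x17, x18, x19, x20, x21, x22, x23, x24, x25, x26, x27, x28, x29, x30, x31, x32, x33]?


Koszul resolution: beta_i(k)=C(n,i), n=33
sum_even C(33,i) = 2^(n-1) = 2^32 = 4294967296


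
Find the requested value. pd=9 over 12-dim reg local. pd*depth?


pd+depth=12
depth=12-9=3
pd*depth=9*3=27


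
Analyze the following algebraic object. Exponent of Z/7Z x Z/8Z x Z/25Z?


Exponent = lcm of the cyclic orders; pairwise coprime => product.
7^1*2^3*5^2=7*8*25=1400


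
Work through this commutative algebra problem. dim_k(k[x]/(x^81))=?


Basis: 1,x,...,x^80
dim=81


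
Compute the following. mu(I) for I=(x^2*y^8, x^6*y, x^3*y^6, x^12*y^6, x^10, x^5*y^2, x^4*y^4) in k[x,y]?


Remove redundant (divisible by others).
x^12*y^6 redundant.
Min: x^10, x^6*y, x^5*y^2, x^4*y^4, x^3*y^6, x^2*y^8
Count=6


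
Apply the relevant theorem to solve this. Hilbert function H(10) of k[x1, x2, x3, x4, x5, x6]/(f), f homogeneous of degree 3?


C(15,5)-C(12,5)=3003-792=2211


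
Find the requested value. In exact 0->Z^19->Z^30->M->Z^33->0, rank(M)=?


Alt sum=0:
(-1)^0*19 + (-1)^1*30 + (-1)^2*? + (-1)^3*33=0
rank(M)=44


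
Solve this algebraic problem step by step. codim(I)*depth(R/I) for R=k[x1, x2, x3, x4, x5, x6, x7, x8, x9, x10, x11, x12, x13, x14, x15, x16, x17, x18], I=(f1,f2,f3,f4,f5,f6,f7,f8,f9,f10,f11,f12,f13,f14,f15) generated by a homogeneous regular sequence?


codim=15, depth=dim(R/I)=18-15=3
Product=15*3=45


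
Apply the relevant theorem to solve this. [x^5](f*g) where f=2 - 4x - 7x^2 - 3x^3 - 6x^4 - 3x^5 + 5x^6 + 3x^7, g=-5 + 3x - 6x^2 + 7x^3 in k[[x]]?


[x^5] = sum a_i*b_j, i+j=5
  -7*7=-49
  -3*-6=18
  -6*3=-18
  -3*-5=15
Sum=-34


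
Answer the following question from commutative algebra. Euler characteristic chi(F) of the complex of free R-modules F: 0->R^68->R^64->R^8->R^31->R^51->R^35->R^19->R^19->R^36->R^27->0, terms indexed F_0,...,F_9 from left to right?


chi = sum (-1)^i * rank:
(-1)^0*68=68
(-1)^1*64=-64
(-1)^2*8=8
(-1)^3*31=-31
(-1)^4*51=51
(-1)^5*35=-35
(-1)^6*19=19
(-1)^7*19=-19
(-1)^8*36=36
(-1)^9*27=-27
chi=6


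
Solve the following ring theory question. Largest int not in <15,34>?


gcd(15,34)=1 => F=ab-a-b=15*34-15-34=510-49=461


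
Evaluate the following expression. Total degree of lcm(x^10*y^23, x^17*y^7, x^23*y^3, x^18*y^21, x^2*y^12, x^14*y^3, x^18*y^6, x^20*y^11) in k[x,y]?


lcm = componentwise max:
x: max(10,17,23,18,2,14,18,20)=23
y: max(23,7,3,21,12,3,6,11)=23
Total=23+23=46


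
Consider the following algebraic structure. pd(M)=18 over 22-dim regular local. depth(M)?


pd+depth=depth(R)=22
depth=22-18=4


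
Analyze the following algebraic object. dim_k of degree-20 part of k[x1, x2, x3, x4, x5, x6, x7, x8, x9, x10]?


C(d+n-1,n-1)=C(29,9)=10015005


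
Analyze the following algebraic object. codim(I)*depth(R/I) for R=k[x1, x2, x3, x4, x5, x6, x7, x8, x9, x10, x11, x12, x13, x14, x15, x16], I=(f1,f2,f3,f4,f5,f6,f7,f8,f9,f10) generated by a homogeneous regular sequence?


codim=10, depth=dim(R/I)=16-10=6
Product=10*6=60


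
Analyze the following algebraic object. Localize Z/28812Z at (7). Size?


7-primary part: 28812=7^4*12
Size=7^4=2401


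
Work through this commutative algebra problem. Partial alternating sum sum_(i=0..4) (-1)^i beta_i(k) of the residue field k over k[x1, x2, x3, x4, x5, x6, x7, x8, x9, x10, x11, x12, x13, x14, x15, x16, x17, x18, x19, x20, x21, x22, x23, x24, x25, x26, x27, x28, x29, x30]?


Koszul resolution: beta_i(k)=C(n,i), n=30
sum_(i=0..p) (-1)^i C(n,i) = (-1)^p C(n-1,p)
(-1)^4*C(29,4) = (-1)^4*23751 = 23751


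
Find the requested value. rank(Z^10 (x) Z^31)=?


rank(M(x)N) = rank(M)*rank(N)
10*31 = 310


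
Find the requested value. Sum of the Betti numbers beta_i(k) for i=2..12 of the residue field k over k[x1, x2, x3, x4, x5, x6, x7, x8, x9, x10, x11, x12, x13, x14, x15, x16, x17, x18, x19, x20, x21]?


Koszul resolution: beta_i(k)=C(n,i), n=21
C(21,2)=210, C(21,3)=1330, C(21,4)=5985, C(21,5)=20349, C(21,6)=54264, C(21,7)=116280, C(21,8)=203490, C(21,9)=293930, C(21,10)=352716, C(21,11)=352716, C(21,12)=293930
Sum=1695200


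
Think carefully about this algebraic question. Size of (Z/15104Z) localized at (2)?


2-primary part: 15104=2^8*59
Size=2^8=256


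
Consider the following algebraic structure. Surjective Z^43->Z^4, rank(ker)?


rank(ker) = 43-4 = 39


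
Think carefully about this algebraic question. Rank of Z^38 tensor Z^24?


rank(M(x)N) = rank(M)*rank(N)
38*24 = 912


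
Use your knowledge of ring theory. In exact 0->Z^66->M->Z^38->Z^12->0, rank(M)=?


Alt sum=0:
(-1)^0*66 + (-1)^1*? + (-1)^2*38 + (-1)^3*12=0
rank(M)=92


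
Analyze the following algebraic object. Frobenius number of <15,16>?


gcd(15,16)=1 => F=ab-a-b=15*16-15-16=240-31=209


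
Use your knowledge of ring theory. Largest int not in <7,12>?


gcd(7,12)=1 => F=ab-a-b=7*12-7-12=84-19=65


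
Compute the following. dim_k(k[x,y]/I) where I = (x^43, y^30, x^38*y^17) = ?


k[x,y]/I, I = (x^43, y^30, x^38*y^17)
Rect: 43x30=1290. Corner: (43-38)x(30-17)=65.
dim = 1290-65 = 1225


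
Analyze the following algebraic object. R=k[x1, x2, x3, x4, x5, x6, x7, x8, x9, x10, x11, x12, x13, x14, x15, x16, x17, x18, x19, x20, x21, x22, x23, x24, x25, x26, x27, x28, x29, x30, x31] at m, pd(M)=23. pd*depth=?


pd+depth=31
depth=31-23=8
pd*depth=23*8=184


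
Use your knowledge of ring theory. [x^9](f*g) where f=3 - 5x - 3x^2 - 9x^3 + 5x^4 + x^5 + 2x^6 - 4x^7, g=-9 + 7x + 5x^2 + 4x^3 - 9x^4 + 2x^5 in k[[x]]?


[x^9] = sum a_i*b_j, i+j=9
  5*2=10
  1*-9=-9
  2*4=8
  -4*5=-20
Sum=-11


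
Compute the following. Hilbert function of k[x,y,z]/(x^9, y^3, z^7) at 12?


Need i<9, j<3, k<7 with i+j+k=12.
For each i, j ranges over max(0,12-i-6)..min(2,12-i):
  i=0: j in [6,2] -> 0
  i=1: j in [5,2] -> 0
  i=2: j in [4,2] -> 0
  i=3: j in [3,2] -> 0
  i=4: j in [2,2] -> 1
  i=5: j in [1,2] -> 2
  i=6: j in [0,2] -> 3
  i=7: j in [0,2] -> 3
  i=8: j in [0,2] -> 3
H(12) = 0+0+0+0+1+2+3+3+3 = 12


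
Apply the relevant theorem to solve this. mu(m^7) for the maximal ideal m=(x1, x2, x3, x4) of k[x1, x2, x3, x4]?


Graded Nakayama: mu(m^d) = dim_k (m^d/m^(d+1)) = #degree-7 monomials in 4 vars
C(n+d-1,d)=C(10,7)=120


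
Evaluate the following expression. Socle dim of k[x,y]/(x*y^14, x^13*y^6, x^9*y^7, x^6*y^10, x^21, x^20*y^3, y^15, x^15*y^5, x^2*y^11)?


Socle = ann(m) = span of standard monomials u with x*u, y*u in I (staircase corners).
Minimal generators: x^21, x^20*y^3, x^15*y^5, x^13*y^6, x^9*y^7, x^6*y^10, x^2*y^11, x*y^14, y^15
Corners: y^14, xy^13, x^5y^10, x^8y^9, x^12y^6, x^14y^5, x^19y^4, x^20y^2
Socle dim=8


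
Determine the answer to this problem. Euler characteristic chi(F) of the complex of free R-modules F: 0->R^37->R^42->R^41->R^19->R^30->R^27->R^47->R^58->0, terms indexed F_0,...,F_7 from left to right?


chi = sum (-1)^i * rank:
(-1)^0*37=37
(-1)^1*42=-42
(-1)^2*41=41
(-1)^3*19=-19
(-1)^4*30=30
(-1)^5*27=-27
(-1)^6*47=47
(-1)^7*58=-58
chi=9


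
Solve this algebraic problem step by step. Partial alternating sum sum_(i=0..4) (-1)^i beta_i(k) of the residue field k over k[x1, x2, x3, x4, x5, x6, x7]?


Koszul resolution: beta_i(k)=C(n,i), n=7
sum_(i=0..p) (-1)^i C(n,i) = (-1)^p C(n-1,p)
(-1)^4*C(6,4) = (-1)^4*15 = 15


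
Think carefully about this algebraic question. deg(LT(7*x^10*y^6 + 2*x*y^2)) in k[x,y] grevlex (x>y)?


LT: 7*x^10*y^6
deg_x=10, deg_y=6
Total=10+6=16


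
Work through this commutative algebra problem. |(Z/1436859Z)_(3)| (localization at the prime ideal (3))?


3-primary part: 1436859=3^9*73
Size=3^9=19683


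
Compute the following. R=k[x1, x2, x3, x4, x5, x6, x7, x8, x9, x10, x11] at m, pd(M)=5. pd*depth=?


pd+depth=11
depth=11-5=6
pd*depth=5*6=30


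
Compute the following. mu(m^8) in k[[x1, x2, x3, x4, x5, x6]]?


C(n+d-1,d)=C(13,8)=1287


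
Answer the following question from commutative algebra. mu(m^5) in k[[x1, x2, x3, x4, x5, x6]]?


C(n+d-1,d)=C(10,5)=252


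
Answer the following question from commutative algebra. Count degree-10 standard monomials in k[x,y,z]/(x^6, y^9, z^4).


Need i<6, j<9, k<4 with i+j+k=10.
For each i, j ranges over max(0,10-i-3)..min(8,10-i):
  i=0: j in [7,8] -> 2
  i=1: j in [6,8] -> 3
  i=2: j in [5,8] -> 4
  i=3: j in [4,7] -> 4
  i=4: j in [3,6] -> 4
  i=5: j in [2,5] -> 4
H(10) = 2+3+4+4+4+4 = 21


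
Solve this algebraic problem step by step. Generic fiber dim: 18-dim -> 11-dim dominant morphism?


dim(fiber)=dim(X)-dim(Y)=18-11=7


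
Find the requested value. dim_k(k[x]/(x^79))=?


Basis: 1,x,...,x^78
dim=79


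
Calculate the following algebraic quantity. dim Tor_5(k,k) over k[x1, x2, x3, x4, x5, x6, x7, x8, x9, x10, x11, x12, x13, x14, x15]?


Koszul: C(n,i)=C(15,5)=3003


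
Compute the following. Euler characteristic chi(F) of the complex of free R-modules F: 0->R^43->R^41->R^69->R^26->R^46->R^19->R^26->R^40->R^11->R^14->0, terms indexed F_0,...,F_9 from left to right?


chi = sum (-1)^i * rank:
(-1)^0*43=43
(-1)^1*41=-41
(-1)^2*69=69
(-1)^3*26=-26
(-1)^4*46=46
(-1)^5*19=-19
(-1)^6*26=26
(-1)^7*40=-40
(-1)^8*11=11
(-1)^9*14=-14
chi=55


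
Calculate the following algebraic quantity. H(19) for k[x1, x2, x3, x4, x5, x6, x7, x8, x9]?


C(d+n-1,n-1)=C(27,8)=2220075


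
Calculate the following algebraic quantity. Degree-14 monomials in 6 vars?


C(d+n-1,n-1)=C(19,5)=11628


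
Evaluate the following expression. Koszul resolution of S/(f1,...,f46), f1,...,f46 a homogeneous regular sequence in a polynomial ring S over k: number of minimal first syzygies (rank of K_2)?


Regular sequence => Koszul complex is the minimal free resolution.
Syz_1 minimally generated by Koszul relations f_i*e_j - f_j*e_i (i<j): mu(Syz_1) = beta_2 = C(m,2) = m(m-1)/2
m=46
46*45/2 = 1035


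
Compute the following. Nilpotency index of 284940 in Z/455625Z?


284940^k mod 455625:
k=1: 284940
k=2: 251100
k=3: 273375
k=4: 0
First zero at k = 4


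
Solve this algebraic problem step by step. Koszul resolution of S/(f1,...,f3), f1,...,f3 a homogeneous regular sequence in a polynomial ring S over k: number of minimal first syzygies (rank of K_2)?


Regular sequence => Koszul complex is the minimal free resolution.
Syz_1 minimally generated by Koszul relations f_i*e_j - f_j*e_i (i<j): mu(Syz_1) = beta_2 = C(m,2) = m(m-1)/2
m=3
3*2/2 = 3


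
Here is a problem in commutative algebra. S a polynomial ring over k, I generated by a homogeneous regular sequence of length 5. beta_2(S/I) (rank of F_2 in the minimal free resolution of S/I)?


Regular sequence => Koszul complex is the minimal free resolution.
Syz_1 minimally generated by Koszul relations f_i*e_j - f_j*e_i (i<j): mu(Syz_1) = beta_2 = C(m,2) = m(m-1)/2
m=5
5*4/2 = 10


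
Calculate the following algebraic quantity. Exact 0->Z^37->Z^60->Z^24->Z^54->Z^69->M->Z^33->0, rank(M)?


Alt sum=0:
(-1)^0*37 + (-1)^1*60 + (-1)^2*24 + (-1)^3*54 + (-1)^4*69 + (-1)^5*? + (-1)^6*33=0
rank(M)=49


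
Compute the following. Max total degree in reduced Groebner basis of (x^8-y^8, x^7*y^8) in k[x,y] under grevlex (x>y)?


LT(f1)=x^8, LT(f2)=x^7y^8, lcm=x^8y^8
S(f1,f2) = y^8*f1 - x^1*f2 = -y^16
Reduced GB = {f1, f2, y^16}; degrees 8, 15, 16
Max = 16


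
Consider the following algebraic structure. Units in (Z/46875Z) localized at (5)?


Local ring = Z/15625Z.
phi(15625) = 5^5*(5-1) = 12500


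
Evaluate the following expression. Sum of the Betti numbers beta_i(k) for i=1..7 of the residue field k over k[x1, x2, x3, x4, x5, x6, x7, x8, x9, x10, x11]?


Koszul resolution: beta_i(k)=C(n,i), n=11
C(11,1)=11, C(11,2)=55, C(11,3)=165, C(11,4)=330, C(11,5)=462, C(11,6)=462, C(11,7)=330
Sum=1815


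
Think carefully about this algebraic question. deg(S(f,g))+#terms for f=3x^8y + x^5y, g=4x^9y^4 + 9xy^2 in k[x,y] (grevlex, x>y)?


LT(f)=3x^8y, LT(g)=4x^9y^4
lcm(LM)=x^9y^4
S(f,g) (scaled by 12 to clear denominators) = 4xy^3*f - 3*g = 4x^6y^4 - 27xy^2
2 terms, deg 10.
10+2=12


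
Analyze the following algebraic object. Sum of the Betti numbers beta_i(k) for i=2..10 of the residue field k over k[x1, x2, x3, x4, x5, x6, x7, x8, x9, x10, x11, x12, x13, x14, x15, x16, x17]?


Koszul resolution: beta_i(k)=C(n,i), n=17
C(17,2)=136, C(17,3)=680, C(17,4)=2380, C(17,5)=6188, C(17,6)=12376, C(17,7)=19448, C(17,8)=24310, C(17,9)=24310, C(17,10)=19448
Sum=109276


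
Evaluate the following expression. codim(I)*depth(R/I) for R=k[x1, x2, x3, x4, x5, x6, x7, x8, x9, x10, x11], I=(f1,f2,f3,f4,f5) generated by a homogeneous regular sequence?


codim=5, depth=dim(R/I)=11-5=6
Product=5*6=30


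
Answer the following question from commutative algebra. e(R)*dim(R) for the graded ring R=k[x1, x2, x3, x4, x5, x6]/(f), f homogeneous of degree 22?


e(R)=deg(f)=22, dim(R)=6-1=5
e*dim=22*5=110


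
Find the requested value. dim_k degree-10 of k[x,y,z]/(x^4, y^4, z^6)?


Need i<4, j<4, k<6 with i+j+k=10.
For each i, j ranges over max(0,10-i-5)..min(3,10-i):
  i=0: j in [5,3] -> 0
  i=1: j in [4,3] -> 0
  i=2: j in [3,3] -> 1
  i=3: j in [2,3] -> 2
H(10) = 0+0+1+2 = 3


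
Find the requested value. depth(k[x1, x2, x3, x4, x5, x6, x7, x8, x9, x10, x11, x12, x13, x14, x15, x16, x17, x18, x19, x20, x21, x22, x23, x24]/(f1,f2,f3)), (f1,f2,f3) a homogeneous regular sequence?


depth(R)=24
depth(R/I)=24-3=21


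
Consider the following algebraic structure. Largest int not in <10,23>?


gcd(10,23)=1 => F=ab-a-b=10*23-10-23=230-33=197


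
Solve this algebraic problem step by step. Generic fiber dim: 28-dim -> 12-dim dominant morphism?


dim(fiber)=dim(X)-dim(Y)=28-12=16


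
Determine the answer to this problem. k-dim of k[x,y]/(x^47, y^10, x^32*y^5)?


k[x,y]/I, I = (x^47, y^10, x^32*y^5)
Rect: 47x10=470. Corner: (47-32)x(10-5)=75.
dim = 470-75 = 395


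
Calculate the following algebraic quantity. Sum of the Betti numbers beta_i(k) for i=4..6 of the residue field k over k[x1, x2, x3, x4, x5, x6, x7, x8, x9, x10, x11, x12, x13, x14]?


Koszul resolution: beta_i(k)=C(n,i), n=14
C(14,4)=1001, C(14,5)=2002, C(14,6)=3003
Sum=6006


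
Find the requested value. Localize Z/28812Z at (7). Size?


7-primary part: 28812=7^4*12
Size=7^4=2401


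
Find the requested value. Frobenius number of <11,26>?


gcd(11,26)=1 => F=ab-a-b=11*26-11-26=286-37=249


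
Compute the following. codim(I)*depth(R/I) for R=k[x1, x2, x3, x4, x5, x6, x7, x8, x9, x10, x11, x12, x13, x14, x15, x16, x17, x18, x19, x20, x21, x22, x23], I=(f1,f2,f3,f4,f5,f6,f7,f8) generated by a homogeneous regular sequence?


codim=8, depth=dim(R/I)=23-8=15
Product=8*15=120


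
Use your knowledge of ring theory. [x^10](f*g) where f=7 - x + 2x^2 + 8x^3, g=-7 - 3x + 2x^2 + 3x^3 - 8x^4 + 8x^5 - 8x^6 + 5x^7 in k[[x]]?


[x^10] = sum a_i*b_j, i+j=10
  8*5=40
Sum=40


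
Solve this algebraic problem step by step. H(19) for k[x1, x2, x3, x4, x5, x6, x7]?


C(d+n-1,n-1)=C(25,6)=177100


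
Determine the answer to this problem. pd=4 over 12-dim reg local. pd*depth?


pd+depth=12
depth=12-4=8
pd*depth=4*8=32


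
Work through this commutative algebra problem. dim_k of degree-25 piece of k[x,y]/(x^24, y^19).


k[x,y], I = (x^24, y^19), d = 25
Need i < 24 and d-i < 19.
Range: 7 <= i <= 23.
H(25) = 17


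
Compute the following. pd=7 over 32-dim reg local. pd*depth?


pd+depth=32
depth=32-7=25
pd*depth=7*25=175


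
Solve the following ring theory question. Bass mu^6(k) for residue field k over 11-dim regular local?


C(n,i)=C(11,6)=462


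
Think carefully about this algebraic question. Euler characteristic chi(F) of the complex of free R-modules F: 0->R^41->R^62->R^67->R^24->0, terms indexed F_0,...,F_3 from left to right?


chi = sum (-1)^i * rank:
(-1)^0*41=41
(-1)^1*62=-62
(-1)^2*67=67
(-1)^3*24=-24
chi=22


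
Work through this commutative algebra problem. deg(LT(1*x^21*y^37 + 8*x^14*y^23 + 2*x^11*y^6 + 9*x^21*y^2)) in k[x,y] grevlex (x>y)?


LT: 1*x^21*y^37
deg_x=21, deg_y=37
Total=21+37=58


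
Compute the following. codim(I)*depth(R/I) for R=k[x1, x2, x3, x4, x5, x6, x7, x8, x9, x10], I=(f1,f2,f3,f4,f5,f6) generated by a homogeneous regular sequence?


codim=6, depth=dim(R/I)=10-6=4
Product=6*4=24


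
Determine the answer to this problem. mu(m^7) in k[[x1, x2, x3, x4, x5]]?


C(n+d-1,d)=C(11,7)=330


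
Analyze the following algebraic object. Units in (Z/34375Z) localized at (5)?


Local ring = Z/3125Z.
phi(3125) = 5^4*(5-1) = 2500


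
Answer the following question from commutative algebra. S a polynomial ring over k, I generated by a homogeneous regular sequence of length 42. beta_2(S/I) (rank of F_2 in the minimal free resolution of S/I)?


Regular sequence => Koszul complex is the minimal free resolution.
Syz_1 minimally generated by Koszul relations f_i*e_j - f_j*e_i (i<j): mu(Syz_1) = beta_2 = C(m,2) = m(m-1)/2
m=42
42*41/2 = 861


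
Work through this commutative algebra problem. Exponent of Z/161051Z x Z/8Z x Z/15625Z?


Exponent = lcm of the cyclic orders; pairwise coprime => product.
11^5*2^3*5^6=161051*8*15625=20131375000


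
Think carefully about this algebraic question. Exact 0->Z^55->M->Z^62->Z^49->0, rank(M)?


Alt sum=0:
(-1)^0*55 + (-1)^1*? + (-1)^2*62 + (-1)^3*49=0
rank(M)=68


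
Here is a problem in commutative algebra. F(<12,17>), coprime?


gcd(12,17)=1 => F=ab-a-b=12*17-12-17=204-29=175


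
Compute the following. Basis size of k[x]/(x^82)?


Basis: 1,x,...,x^81
dim=82


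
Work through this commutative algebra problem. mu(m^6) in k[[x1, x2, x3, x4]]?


C(n+d-1,d)=C(9,6)=84


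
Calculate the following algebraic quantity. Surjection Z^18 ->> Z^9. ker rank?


rank(ker) = 18-9 = 9


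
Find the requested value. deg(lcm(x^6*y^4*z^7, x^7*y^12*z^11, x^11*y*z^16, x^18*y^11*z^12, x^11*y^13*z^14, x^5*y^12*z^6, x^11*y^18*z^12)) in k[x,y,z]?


lcm = componentwise max:
x: max(6,7,11,18,11,5,11)=18
y: max(4,12,1,11,13,12,18)=18
z: max(7,11,16,12,14,6,12)=16
Total=18+18+16=52


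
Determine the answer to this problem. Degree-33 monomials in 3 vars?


C(d+n-1,n-1)=C(35,2)=595


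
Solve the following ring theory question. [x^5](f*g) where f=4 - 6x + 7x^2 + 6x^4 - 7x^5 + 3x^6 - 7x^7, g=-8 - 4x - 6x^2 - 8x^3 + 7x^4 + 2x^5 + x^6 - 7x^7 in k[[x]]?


[x^5] = sum a_i*b_j, i+j=5
  4*2=8
  -6*7=-42
  7*-8=-56
  6*-4=-24
  -7*-8=56
Sum=-58


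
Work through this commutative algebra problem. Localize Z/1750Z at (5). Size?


5-primary part: 1750=5^3*14
Size=5^3=125


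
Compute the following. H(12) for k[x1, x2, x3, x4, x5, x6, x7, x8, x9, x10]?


C(d+n-1,n-1)=C(21,9)=293930


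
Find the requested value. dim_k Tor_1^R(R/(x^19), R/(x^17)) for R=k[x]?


Tor_1(R/I,R/J)=(I cap J)/IJ=(x^19)/(x^36)
dim=36-19=min(19,17)=17


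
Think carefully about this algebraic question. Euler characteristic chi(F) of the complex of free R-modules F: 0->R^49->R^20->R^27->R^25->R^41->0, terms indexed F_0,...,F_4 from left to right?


chi = sum (-1)^i * rank:
(-1)^0*49=49
(-1)^1*20=-20
(-1)^2*27=27
(-1)^3*25=-25
(-1)^4*41=41
chi=72


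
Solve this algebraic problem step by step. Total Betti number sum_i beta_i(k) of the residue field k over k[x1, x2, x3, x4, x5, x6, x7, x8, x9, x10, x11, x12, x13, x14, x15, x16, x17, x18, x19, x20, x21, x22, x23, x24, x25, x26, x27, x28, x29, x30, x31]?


Koszul resolution: beta_i(k)=C(n,i), n=31
sum_i C(31,i) = 2^31 = 2147483648


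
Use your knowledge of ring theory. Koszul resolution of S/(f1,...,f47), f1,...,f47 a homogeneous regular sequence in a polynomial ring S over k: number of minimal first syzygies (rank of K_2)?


Regular sequence => Koszul complex is the minimal free resolution.
Syz_1 minimally generated by Koszul relations f_i*e_j - f_j*e_i (i<j): mu(Syz_1) = beta_2 = C(m,2) = m(m-1)/2
m=47
47*46/2 = 1081


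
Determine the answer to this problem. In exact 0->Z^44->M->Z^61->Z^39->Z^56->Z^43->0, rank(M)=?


Alt sum=0:
(-1)^0*44 + (-1)^1*? + (-1)^2*61 + (-1)^3*39 + (-1)^4*56 + (-1)^5*43=0
rank(M)=79


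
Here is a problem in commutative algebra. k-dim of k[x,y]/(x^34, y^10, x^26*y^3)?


k[x,y]/I, I = (x^34, y^10, x^26*y^3)
Rect: 34x10=340. Corner: (34-26)x(10-3)=56.
dim = 340-56 = 284


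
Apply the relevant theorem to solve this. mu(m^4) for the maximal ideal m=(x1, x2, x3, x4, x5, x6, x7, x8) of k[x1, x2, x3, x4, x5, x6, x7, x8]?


Graded Nakayama: mu(m^d) = dim_k (m^d/m^(d+1)) = #degree-4 monomials in 8 vars
C(n+d-1,d)=C(11,4)=330


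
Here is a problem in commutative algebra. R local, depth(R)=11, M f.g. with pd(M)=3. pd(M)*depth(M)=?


pd+depth=11
depth=11-3=8
pd*depth=3*8=24


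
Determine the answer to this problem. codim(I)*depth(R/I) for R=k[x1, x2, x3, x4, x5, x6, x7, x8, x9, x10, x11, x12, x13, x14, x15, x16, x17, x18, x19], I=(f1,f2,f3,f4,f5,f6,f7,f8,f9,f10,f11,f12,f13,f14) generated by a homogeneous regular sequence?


codim=14, depth=dim(R/I)=19-14=5
Product=14*5=70


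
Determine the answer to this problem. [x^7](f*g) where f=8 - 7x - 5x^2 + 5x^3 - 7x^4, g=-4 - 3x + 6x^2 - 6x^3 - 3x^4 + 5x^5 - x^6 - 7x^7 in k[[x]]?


[x^7] = sum a_i*b_j, i+j=7
  8*-7=-56
  -7*-1=7
  -5*5=-25
  5*-3=-15
  -7*-6=42
Sum=-47


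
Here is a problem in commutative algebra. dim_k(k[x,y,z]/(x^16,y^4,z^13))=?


Basis: x^iy^jz^k, i<16,j<4,k<13
16*4*13=832


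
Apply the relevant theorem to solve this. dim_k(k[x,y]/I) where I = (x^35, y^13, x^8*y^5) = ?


k[x,y]/I, I = (x^35, y^13, x^8*y^5)
Rect: 35x13=455. Corner: (35-8)x(13-5)=216.
dim = 455-216 = 239


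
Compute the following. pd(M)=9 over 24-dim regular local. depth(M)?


pd+depth=depth(R)=24
depth=24-9=15


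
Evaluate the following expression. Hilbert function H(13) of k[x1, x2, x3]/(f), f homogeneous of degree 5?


C(15,2)-C(10,2)=105-45=60


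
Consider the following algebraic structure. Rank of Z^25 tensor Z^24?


rank(M(x)N) = rank(M)*rank(N)
25*24 = 600


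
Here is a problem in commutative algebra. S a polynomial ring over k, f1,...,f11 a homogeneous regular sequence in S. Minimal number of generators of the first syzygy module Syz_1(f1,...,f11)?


Regular sequence => Koszul complex is the minimal free resolution.
Syz_1 minimally generated by Koszul relations f_i*e_j - f_j*e_i (i<j): mu(Syz_1) = beta_2 = C(m,2) = m(m-1)/2
m=11
11*10/2 = 55


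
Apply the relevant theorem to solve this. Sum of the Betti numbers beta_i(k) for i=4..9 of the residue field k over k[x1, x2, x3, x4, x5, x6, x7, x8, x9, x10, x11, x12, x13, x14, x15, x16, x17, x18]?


Koszul resolution: beta_i(k)=C(n,i), n=18
C(18,4)=3060, C(18,5)=8568, C(18,6)=18564, C(18,7)=31824, C(18,8)=43758, C(18,9)=48620
Sum=154394


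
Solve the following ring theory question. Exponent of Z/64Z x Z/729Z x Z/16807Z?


Exponent = lcm of the cyclic orders; pairwise coprime => product.
2^6*3^6*7^5=64*729*16807=784147392


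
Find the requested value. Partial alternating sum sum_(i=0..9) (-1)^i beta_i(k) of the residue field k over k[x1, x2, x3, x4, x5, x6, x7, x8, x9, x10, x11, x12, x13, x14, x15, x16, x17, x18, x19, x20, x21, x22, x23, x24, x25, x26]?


Koszul resolution: beta_i(k)=C(n,i), n=26
sum_(i=0..p) (-1)^i C(n,i) = (-1)^p C(n-1,p)
(-1)^9*C(25,9) = (-1)^9*2042975 = -2042975


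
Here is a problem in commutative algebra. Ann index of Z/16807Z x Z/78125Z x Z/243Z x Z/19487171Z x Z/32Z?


Exponent = lcm of the cyclic orders; pairwise coprime => product.
7^5*5^7*3^5*11^7*2^5=16807*78125*243*19487171*32=198968936420677500000


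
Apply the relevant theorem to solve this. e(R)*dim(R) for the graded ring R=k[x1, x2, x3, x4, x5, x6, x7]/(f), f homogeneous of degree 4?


e(R)=deg(f)=4, dim(R)=7-1=6
e*dim=4*6=24


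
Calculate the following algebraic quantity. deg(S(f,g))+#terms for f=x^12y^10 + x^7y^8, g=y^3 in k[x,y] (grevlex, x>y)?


LT(f)=x^12y^10, LT(g)=y^3
lcm(LM)=x^12y^10
S(f,g) (scaled by 1 to clear denominators) = 1*f - x^12y^7*g = x^7y^8
1 terms, deg 15.
15+1=16


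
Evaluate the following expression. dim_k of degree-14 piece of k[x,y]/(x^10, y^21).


k[x,y], I = (x^10, y^21), d = 14
Need i < 10 and d-i < 21.
Range: 0 <= i <= 9.
H(14) = 10


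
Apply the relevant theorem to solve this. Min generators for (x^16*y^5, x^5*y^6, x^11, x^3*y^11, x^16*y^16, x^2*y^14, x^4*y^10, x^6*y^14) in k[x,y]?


Remove redundant (divisible by others).
x^16*y^16 redundant.
x^16*y^5 redundant.
x^6*y^14 redundant.
Min: x^11, x^5*y^6, x^4*y^10, x^3*y^11, x^2*y^14
Count=5


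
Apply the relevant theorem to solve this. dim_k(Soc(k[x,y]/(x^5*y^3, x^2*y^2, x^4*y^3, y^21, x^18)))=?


Socle = ann(m) = span of standard monomials u with x*u, y*u in I (staircase corners).
Redundant generators: x^4*y^3, x^5*y^3
Minimal generators: x^18, x^2*y^2, y^21
Corners: xy^20, x^17y
Socle dim=2


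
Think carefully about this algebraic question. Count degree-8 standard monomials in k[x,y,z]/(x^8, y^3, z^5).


Need i<8, j<3, k<5 with i+j+k=8.
For each i, j ranges over max(0,8-i-4)..min(2,8-i):
  i=0: j in [4,2] -> 0
  i=1: j in [3,2] -> 0
  i=2: j in [2,2] -> 1
  i=3: j in [1,2] -> 2
  i=4: j in [0,2] -> 3
  i=5: j in [0,2] -> 3
  i=6: j in [0,2] -> 3
  i=7: j in [0,1] -> 2
H(8) = 0+0+1+2+3+3+3+2 = 14


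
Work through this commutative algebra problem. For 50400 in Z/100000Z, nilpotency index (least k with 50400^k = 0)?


50400^k mod 100000:
k=1: 50400
k=2: 60000
k=3: 0
First zero at k = 3


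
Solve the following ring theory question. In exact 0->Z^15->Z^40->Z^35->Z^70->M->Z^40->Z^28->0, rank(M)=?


Alt sum=0:
(-1)^0*15 + (-1)^1*40 + (-1)^2*35 + (-1)^3*70 + (-1)^4*? + (-1)^5*40 + (-1)^6*28=0
rank(M)=72


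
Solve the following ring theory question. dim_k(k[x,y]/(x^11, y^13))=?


Basis: x^i*y^j, i<11, j<13
11*13=143


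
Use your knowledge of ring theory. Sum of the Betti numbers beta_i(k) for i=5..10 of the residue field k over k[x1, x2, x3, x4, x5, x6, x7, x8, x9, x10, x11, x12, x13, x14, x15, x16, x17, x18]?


Koszul resolution: beta_i(k)=C(n,i), n=18
C(18,5)=8568, C(18,6)=18564, C(18,7)=31824, C(18,8)=43758, C(18,9)=48620, C(18,10)=43758
Sum=195092


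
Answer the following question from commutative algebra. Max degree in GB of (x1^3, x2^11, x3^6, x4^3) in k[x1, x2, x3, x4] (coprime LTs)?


Pure powers, coprime LTs => already GB.
Degrees: 3, 11, 6, 3
Max=11


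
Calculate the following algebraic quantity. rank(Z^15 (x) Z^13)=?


rank(M(x)N) = rank(M)*rank(N)
15*13 = 195


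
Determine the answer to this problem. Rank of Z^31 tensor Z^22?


rank(M(x)N) = rank(M)*rank(N)
31*22 = 682


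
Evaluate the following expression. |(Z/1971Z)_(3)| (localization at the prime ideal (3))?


3-primary part: 1971=3^3*73
Size=3^3=27


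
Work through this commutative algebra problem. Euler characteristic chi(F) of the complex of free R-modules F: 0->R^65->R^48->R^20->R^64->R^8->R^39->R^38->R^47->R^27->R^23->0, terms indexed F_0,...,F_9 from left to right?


chi = sum (-1)^i * rank:
(-1)^0*65=65
(-1)^1*48=-48
(-1)^2*20=20
(-1)^3*64=-64
(-1)^4*8=8
(-1)^5*39=-39
(-1)^6*38=38
(-1)^7*47=-47
(-1)^8*27=27
(-1)^9*23=-23
chi=-63


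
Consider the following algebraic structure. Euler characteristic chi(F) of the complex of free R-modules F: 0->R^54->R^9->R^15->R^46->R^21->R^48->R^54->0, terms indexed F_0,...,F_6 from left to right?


chi = sum (-1)^i * rank:
(-1)^0*54=54
(-1)^1*9=-9
(-1)^2*15=15
(-1)^3*46=-46
(-1)^4*21=21
(-1)^5*48=-48
(-1)^6*54=54
chi=41


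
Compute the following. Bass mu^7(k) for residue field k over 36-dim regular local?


C(n,i)=C(36,7)=8347680


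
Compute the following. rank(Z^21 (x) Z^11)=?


rank(M(x)N) = rank(M)*rank(N)
21*11 = 231


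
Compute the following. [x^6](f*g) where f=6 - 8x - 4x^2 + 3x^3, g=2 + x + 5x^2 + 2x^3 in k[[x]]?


[x^6] = sum a_i*b_j, i+j=6
  3*2=6
Sum=6


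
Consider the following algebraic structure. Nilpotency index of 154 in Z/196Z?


154^k mod 196:
k=1: 154
k=2: 0
First zero at k = 2


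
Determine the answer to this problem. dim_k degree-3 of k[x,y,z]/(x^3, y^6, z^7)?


Need i<3, j<6, k<7 with i+j+k=3.
For each i, j ranges over max(0,3-i-6)..min(5,3-i):
  i=0: j in [0,3] -> 4
  i=1: j in [0,2] -> 3
  i=2: j in [0,1] -> 2
H(3) = 4+3+2 = 9


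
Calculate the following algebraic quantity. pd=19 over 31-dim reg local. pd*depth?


pd+depth=31
depth=31-19=12
pd*depth=19*12=228


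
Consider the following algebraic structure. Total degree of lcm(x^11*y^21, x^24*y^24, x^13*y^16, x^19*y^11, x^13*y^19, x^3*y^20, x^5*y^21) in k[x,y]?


lcm = componentwise max:
x: max(11,24,13,19,13,3,5)=24
y: max(21,24,16,11,19,20,21)=24
Total=24+24=48


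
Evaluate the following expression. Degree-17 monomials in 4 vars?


C(d+n-1,n-1)=C(20,3)=1140


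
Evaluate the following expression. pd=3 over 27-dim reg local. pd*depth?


pd+depth=27
depth=27-3=24
pd*depth=3*24=72
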